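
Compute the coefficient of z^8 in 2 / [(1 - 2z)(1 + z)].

Partial fractions give a closed form: a_n = (4/3)·2^n + (2/3)·(-1)^n.
At n = 8: a_8 = 342.

342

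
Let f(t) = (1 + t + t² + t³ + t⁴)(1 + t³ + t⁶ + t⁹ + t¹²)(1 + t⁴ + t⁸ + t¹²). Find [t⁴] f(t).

3

(1 + t + t² + t³ + t⁴) has coefficients 1,1,1,1,1 for degrees 0…4.
(1 + t³ + t⁶ + t⁹ + t¹²) has coefficients 1,0,0,1,0 for degrees 0…4.
Finally multiplying by (1 + t⁴ + t⁸ + t¹²), the product of all factors after the first has coefficients 1,0,0,1,1 for degrees 0…4.
[t⁴] = 1·1 + 1·1 + 1·0 + 1·0 + 1·1 = 3.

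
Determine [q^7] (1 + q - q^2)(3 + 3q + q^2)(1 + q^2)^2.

(1 + q - q^2) has coefficients 1,1,-1 for degrees 0…2.
(3 + 3q + q^2) has coefficients 3,3,1,0,0,0,0,0 for degrees 0…7.
Finally multiplying by (1 + q^2)^2, the product of all factors after the first has coefficients 3,3,7,6,5,3,1,0 for degrees 0…7.
[q^7] = 1·0 + 1·1 − 1·3 = -2.

-2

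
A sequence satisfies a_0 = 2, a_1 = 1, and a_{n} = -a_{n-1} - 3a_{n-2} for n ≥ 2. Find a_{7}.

The ordinary generating function has denominator 1 + t + 3t^2.
Iterating the recurrence: a_0,…,a_{7} = 2, 1, -7, 4, 17, -29, -22, 109.

109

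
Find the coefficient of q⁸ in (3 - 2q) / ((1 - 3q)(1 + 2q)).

9595

The denominator gives the recurrence a_n = a_(n−1) + 6a_(n−2) for n ≥ 3; the numerator fixes a_0 = 3, a_1 = 1, a_2 = 19.
Iterating: 3, 1, 19, 25, 139, 289, 1123, 2857, 9595, so a_8 = 9595.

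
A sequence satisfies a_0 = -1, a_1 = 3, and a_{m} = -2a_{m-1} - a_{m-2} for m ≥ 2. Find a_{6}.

The ordinary generating function has denominator 1 + 2t + t^2.
Iterating the recurrence: a_0,…,a_{6} = -1, 3, -5, 7, -9, 11, -13.

-13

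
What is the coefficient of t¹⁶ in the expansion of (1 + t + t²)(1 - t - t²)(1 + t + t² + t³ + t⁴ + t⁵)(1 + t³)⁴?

-19

(1 + t + t²) has coefficients 1,1,1 for degrees 0…2.
(1 - t - t²) has coefficients 1,-1,-1,0,0,0,0,0,0,0,0,0,0,0,0,0,0 for degrees 0…16.
Multiplying by (1 + t + t² + t³ + t⁴ + t⁵) gives running coefficients 1,0,-1,-1,-1,-1,-2,-1,0,0,0,0,0,0,0,0,0 for degrees 0…16.
Finally multiplying by (1 + t³)⁴, the product of all factors after the first has coefficients 1,0,-1,3,-1,-5,0,-5,-10,-10,-10,-10,-15,-10,-5,-9,-5 for degrees 0…16.
[t¹⁶] = 1·(-5) + 1·(-9) + 1·(-5) = -19.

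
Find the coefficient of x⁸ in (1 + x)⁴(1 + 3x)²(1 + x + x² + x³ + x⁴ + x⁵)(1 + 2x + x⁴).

(1 + x)⁴ has coefficients 1,4,6,4,1 for degrees 0…4.
(1 + 3x)² has coefficients 1,6,9,0,0,0,0,0,0 for degrees 0…8.
Multiplying by (1 + x + x² + x³ + x⁴ + x⁵) gives running coefficients 1,7,16,16,16,16,15,9,0 for degrees 0…8.
Finally multiplying by (1 + 2x + x⁴), the product of all factors after the first has coefficients 1,9,30,48,49,55,63,55,34 for degrees 0…8.
[x⁸] = 1·34 + 4·55 + 6·63 + 4·55 + 1·49 = 901.

901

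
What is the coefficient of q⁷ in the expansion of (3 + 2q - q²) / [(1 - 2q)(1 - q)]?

The denominator gives the recurrence a_n = 3a_(n−1) − 2a_(n−2) for n ≥ 3; the numerator fixes a_0 = 3, a_1 = 11, a_2 = 26.
Iterating: 3, 11, 26, 56, 116, 236, 476, 956, so a_7 = 956.

956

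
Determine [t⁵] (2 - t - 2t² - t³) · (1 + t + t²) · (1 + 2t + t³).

-8

(2 - t - 2t² - t³) has coefficients 2,-1,-2,-1 for degrees 0…3.
(1 + t + t²) has coefficients 1,1,1,0,0,0 for degrees 0…5.
Finally multiplying by (1 + 2t + t³), the product of all factors after the first has coefficients 1,3,3,3,1,1 for degrees 0…5.
[t⁵] = 2·1 − 1·1 − 2·3 − 1·3 = -8.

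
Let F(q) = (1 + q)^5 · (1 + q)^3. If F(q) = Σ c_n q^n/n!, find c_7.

40320

The EGF product rule gives c_7 = Σ_{k_1+k_2=7} C(7; k_1,k_2) · ∏ g_i(k_i), where (1+q)^5 gives the falling factorial (5)_k; (1+q)^3 gives the falling factorial (3)_k.
g_1(k) for k = 0…7: 1, 5, 20, 60, 120, 120, 0, 0.
g_2(k) for k = 0…7: 1, 3, 6, 6, 0, 0, 0, 0.
c_7 = Σ_k C(7,k)·g_1(k)·g_2(7−k) = 35·120·6 + 21·120·6 = 25200 + 15120 = 40320.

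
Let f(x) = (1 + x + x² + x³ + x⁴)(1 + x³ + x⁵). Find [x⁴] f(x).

(1 + x + x² + x³ + x⁴) has coefficients 1,1,1,1,1 for degrees 0…4.
(1 + x³ + x⁵) has coefficients 1,0,0,1,0 for degrees 0…4.
[x⁴] = 1·0 + 1·1 + 1·0 + 1·0 + 1·1 = 2.

2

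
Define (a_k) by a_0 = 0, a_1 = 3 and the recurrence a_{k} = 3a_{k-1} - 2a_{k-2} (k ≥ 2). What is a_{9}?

The ordinary generating function has denominator 1 - 3y + 2y^2.
Iterating the recurrence: a_0,…,a_{9} = 0, 3, 9, 21, 45, 93, 189, 381, 765, 1533.

1533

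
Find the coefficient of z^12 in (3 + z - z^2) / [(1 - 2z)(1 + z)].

8875

The denominator gives the recurrence a_n = a_(n−1) + 2a_(n−2) for n ≥ 3; the numerator fixes a_0 = 3, a_1 = 4, a_2 = 9.
Iterating: 3, 4, 9, 17, 35, 69, 139, 277, 555, 1109, 2219, 4437, 8875, so a_12 = 8875.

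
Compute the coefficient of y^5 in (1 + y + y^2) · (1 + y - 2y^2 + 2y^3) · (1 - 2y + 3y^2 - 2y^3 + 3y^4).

11

(1 + y + y^2) has coefficients 1,1,1 for degrees 0…2.
(1 + y - 2y^2 + 2y^3) has coefficients 1,1,-2,2,0,0 for degrees 0…5.
Finally multiplying by (1 - 2y + 3y^2 - 2y^3 + 3y^4), the product of all factors after the first has coefficients 1,-1,-1,7,-9,13 for degrees 0…5.
[y^5] = 1·13 + 1·(-9) + 1·7 = 11.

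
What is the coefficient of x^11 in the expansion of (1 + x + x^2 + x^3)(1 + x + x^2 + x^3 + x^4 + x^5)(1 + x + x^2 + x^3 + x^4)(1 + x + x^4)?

26

(1 + x + x^2 + x^3) has coefficients 1,1,1,1 for degrees 0…3.
(1 + x + x^2 + x^3 + x^4 + x^5) has coefficients 1,1,1,1,1,1,0,0,0,0,0,0 for degrees 0…11.
Multiplying by (1 + x + x^2 + x^3 + x^4) gives running coefficients 1,2,3,4,5,5,4,3,2,1,0,0 for degrees 0…11.
Finally multiplying by (1 + x + x^4), the product of all factors after the first has coefficients 1,3,5,7,10,12,12,11,10,8,5,3 for degrees 0…11.
[x^11] = 1·3 + 1·5 + 1·8 + 1·10 = 26.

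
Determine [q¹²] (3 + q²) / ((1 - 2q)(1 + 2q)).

The denominator gives the recurrence a_n = 4a_(n−2) for n ≥ 3; the numerator fixes a_0 = 3, a_1 = 0, a_2 = 13.
Iterating: 3, 0, 13, 0, 52, 0, 208, 0, 832, 0, 3328, 0, 13312, so a_12 = 13312.

13312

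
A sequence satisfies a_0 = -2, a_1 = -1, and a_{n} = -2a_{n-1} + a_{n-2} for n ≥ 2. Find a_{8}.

The ordinary generating function has denominator 1 + 2x - x^2.
Iterating the recurrence: a_0,…,a_{8} = -2, -1, 0, -1, 2, -5, 12, -29, 70.

70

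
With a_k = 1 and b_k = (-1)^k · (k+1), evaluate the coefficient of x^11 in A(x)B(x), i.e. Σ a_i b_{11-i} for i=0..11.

Write out a_i and b_{11-i} for i = 0,…,11 and sum the products.
Σ = 1·(-12) + 1·11 + 1·(-10) + 1·9 + 1·(-8) + 1·7 + 1·(-6) + 1·5 + 1·(-4) + 1·3 + 1·(-2) + 1·1 = -6.

-6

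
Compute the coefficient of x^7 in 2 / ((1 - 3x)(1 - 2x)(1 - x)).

Partial fractions give a closed form: a_n = (9)·3^n + (-8)·2^n + (1)·1^n.
At n = 7: a_7 = 18660.

18660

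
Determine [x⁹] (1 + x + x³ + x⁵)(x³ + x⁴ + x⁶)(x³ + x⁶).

(1 + x + x³ + x⁵) has coefficients 1,1,0,1,0,1 for degrees 0…5.
(x³ + x⁴ + x⁶) has coefficients 0,0,0,1,1,0,1,0,0,0 for degrees 0…9.
Finally multiplying by (x³ + x⁶), the product of all factors after the first has coefficients 0,0,0,0,0,0,1,1,0,2 for degrees 0…9.
[x⁹] = 1·2 + 1·0 + 1·1 + 1·0 = 3.

3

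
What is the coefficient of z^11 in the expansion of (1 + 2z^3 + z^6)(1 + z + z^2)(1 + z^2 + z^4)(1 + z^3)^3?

30

(1 + 2z^3 + z^6) has coefficients 1,0,0,2,0,0,1 for degrees 0…6.
(1 + z + z^2) has coefficients 1,1,1,0,0,0,0,0,0,0,0,0 for degrees 0…11.
Multiplying by (1 + z^2 + z^4) gives running coefficients 1,1,2,1,2,1,1,0,0,0,0,0 for degrees 0…11.
Finally multiplying by (1 + z^3)^3, the product of all factors after the first has coefficients 1,1,2,4,5,7,7,9,9,7,7,5 for degrees 0…11.
[z^11] = 1·5 + 2·9 + 1·7 = 30.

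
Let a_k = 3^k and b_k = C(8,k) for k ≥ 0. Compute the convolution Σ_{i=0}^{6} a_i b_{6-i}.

Write out a_i and b_{6-i} for i = 0,…,6 and sum the products.
Σ = 1·28 + 3·56 + 9·70 + 27·56 + 81·28 + 243·8 + 729·1 = 7279.

7279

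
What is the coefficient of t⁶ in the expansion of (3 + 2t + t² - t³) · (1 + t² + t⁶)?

3

(3 + 2t + t² - t³) has coefficients 3,2,1,-1 for degrees 0…3.
(1 + t² + t⁶) has coefficients 1,0,1,0,0,0,1 for degrees 0…6.
[t⁶] = 3·1 + 2·0 + 1·0 − 1·0 = 3.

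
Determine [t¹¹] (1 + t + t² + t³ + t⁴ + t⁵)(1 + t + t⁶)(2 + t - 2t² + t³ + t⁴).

3

(1 + t + t² + t³ + t⁴ + t⁵) has coefficients 1,1,1,1,1,1 for degrees 0…5.
(1 + t + t⁶) has coefficients 1,1,0,0,0,0,1,0,0,0,0,0 for degrees 0…11.
Finally multiplying by (2 + t - 2t² + t³ + t⁴), the product of all factors after the first has coefficients 2,3,-1,-1,2,1,2,1,-2,1,1,0 for degrees 0…11.
[t¹¹] = 1·0 + 1·1 + 1·1 + 1·(-2) + 1·1 + 1·2 = 3.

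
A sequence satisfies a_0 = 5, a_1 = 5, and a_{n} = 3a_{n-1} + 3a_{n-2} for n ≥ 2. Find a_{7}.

The ordinary generating function has denominator 1 - 3t - 3t^2.
Iterating the recurrence: a_0,…,a_{7} = 5, 5, 30, 105, 405, 1530, 5805, 22005.

22005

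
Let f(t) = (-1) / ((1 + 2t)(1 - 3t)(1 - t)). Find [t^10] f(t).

-53417

Partial fractions give a closed form: a_n = (-4/15)·(-2)^n + (-9/10)·3^n + (1/6)·1^n.
At n = 10: a_10 = -53417.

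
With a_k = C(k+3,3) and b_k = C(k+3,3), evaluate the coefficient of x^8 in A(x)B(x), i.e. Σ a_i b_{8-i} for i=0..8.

6435

Write out a_i and b_{8-i} for i = 0,…,8 and sum the products.
Σ = 1·165 + 4·120 + 10·84 + 20·56 + 35·35 + 56·20 + 84·10 + 120·4 + 165·1 = 6435.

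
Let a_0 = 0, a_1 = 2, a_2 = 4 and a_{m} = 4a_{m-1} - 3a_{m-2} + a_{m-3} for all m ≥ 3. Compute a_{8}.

The ordinary generating function has denominator 1 - 4z + 3z^2 - z^3.
Iterating the recurrence: a_0,…,a_{8} = 0, 2, 4, 10, 30, 94, 296, 932, 2934.

2934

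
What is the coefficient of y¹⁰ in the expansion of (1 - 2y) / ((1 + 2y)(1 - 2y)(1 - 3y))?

The denominator gives the recurrence a_n = 3a_(n−1) + 4a_(n−2) − 12a_(n−3) for n ≥ 3; the numerator fixes a_0 = 1, a_1 = 1, a_2 = 7.
Iterating: 1, 1, 7, 13, 55, 133, 463, 1261, 4039, 11605, 35839, so a_10 = 35839.

35839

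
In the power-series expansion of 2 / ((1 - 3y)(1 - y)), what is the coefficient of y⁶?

Partial fractions give a closed form: a_n = (3)·3^n + (-1)·1^n.
At n = 6: a_6 = 2186.

2186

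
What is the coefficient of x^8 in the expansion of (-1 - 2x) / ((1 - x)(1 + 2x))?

The denominator gives the recurrence a_n = −a_(n−1) + 2a_(n−2) for n ≥ 2; the numerator fixes a_0 = -1, a_1 = -1.
Iterating: -1, -1, -1, -1, -1, -1, -1, -1, -1, so a_8 = -1.

-1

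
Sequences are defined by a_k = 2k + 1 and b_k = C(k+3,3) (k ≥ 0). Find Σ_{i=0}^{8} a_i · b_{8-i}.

This is [x^8] in the product of the two ordinary generating functions.
Σ = 1·165 + 3·120 + 5·84 + 7·56 + 9·35 + 11·20 + 13·10 + 15·4 + 17·1 = 2079.

2079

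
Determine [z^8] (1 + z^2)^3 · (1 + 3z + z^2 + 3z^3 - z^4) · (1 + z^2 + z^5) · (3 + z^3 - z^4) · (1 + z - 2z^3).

(1 + z^2)^3 has coefficients 1,0,3,0,3,0,1 for degrees 0…6.
(1 + 3z + z^2 + 3z^3 - z^4) has coefficients 1,3,1,3,-1,0,0,0,0 for degrees 0…8.
Multiplying by (1 + z^2 + z^5) gives running coefficients 1,3,2,6,0,4,2,1,3 for degrees 0…8.
Multiplying by (3 + z^3 - z^4) gives running coefficients 3,9,6,19,2,11,10,-3,13 for degrees 0…8.
Finally multiplying by (1 + z - 2z^3), the product of all factors after the first has coefficients 3,12,15,19,3,1,-17,3,-12 for degrees 0…8.
[z^8] = 1·(-12) + 3·(-17) + 3·3 + 1·15 = -39.

-39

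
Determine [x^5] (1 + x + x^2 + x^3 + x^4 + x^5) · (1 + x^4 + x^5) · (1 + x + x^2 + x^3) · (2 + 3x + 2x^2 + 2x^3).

(1 + x + x^2 + x^3 + x^4 + x^5) has coefficients 1,1,1,1,1,1 for degrees 0…5.
(1 + x^4 + x^5) has coefficients 1,0,0,0,1,1 for degrees 0…5.
Multiplying by (1 + x + x^2 + x^3) gives running coefficients 1,1,1,1,1,2 for degrees 0…5.
Finally multiplying by (2 + 3x + 2x^2 + 2x^3), the product of all factors after the first has coefficients 2,5,7,9,9,11 for degrees 0…5.
[x^5] = 1·11 + 1·9 + 1·9 + 1·7 + 1·5 + 1·2 = 43.

43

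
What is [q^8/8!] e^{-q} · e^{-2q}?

6561

The EGF product rule gives c_8 = Σ_{k_1+k_2=8} C(8; k_1,k_2) · ∏ g_i(k_i), where e^{-q} gives (-1)^k; e^{-2q} gives (-2)^k.
g_1(k) for k = 0…8: 1, -1, 1, -1, 1, -1, 1, -1, 1.
g_2(k) for k = 0…8: 1, -2, 4, -8, 16, -32, 64, -128, 256.
c_8 = Σ_k C(8,k)·g_1(k)·g_2(8−k) = 1·1·256 + 8·(-1)·(-128) + 28·1·64 + 56·(-1)·(-32) + 70·1·16 + 56·(-1)·(-8) + 28·1·4 + 8·(-1)·(-2) + 1·1·1 = 256 + 1024 + 1792 + 1792 + 1120 + 448 + 112 + 16 + 1 = 6561.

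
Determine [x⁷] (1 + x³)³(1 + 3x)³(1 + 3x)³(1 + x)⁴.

29904

(1 + x³)³ has coefficients 1,0,0,3,0,0,3,0 for degrees 0…7.
(1 + 3x)³ has coefficients 1,9,27,27,0,0,0,0 for degrees 0…7.
Multiplying by (1 + 3x)³ gives running coefficients 1,18,135,540,1215,1458,729,0 for degrees 0…7.
Finally multiplying by (1 + x)⁴, the product of all factors after the first has coefficients 1,22,213,1192,4258,10116,16146,17064 for degrees 0…7.
[x⁷] = 1·17064 + 3·4258 + 3·22 = 29904.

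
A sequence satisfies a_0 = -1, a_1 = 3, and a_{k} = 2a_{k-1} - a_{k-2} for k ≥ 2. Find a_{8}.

The ordinary generating function has denominator 1 - 2t + t^2.
Iterating the recurrence: a_0,…,a_{8} = -1, 3, 7, 11, 15, 19, 23, 27, 31.

31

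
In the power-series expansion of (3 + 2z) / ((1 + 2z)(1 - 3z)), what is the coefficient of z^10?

Partial fractions give a closed form: a_n = (4/5)·(-2)^n + (11/5)·3^n.
At n = 10: a_10 = 130727.

130727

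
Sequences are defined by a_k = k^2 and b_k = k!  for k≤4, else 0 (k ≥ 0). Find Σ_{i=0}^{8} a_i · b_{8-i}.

The convolution is the x^8 coefficient of A(x)B(x).
Σ = 0·0 + 1·0 + 4·0 + 9·0 + 16·24 + 25·6 + 36·2 + 49·1 + 64·1 = 719.

719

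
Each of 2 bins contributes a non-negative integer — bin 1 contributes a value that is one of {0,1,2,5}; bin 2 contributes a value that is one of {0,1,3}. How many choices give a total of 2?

2

The generating function for the choices is (1 + t + t^2 + t^5)·(1 + t + t^3); the count is [t^2].
(1 + t + t^2 + t^5) has coefficients 1,1,1 for degrees 0…2.
(1 + t + t^3) has coefficients 1,1,0 for degrees 0…2.
[t^2] = 1·0 + 1·1 + 1·1 = 2.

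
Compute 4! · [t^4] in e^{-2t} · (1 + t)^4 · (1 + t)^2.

The EGF product rule gives c_4 = Σ_{k_1+k_2+k_3=4} C(4; k_1,k_2,k_3) · ∏ g_i(k_i), where e^{-2t} gives (-2)^k; (1+t)^4 gives the falling factorial (4)_k; (1+t)^2 gives the falling factorial (2)_k.
g_1(k) for k = 0…4: 1, -2, 4, -8, 16.
g_2(k) for k = 0…4: 1, 4, 12, 24, 24.
g_3(k) for k = 0…4: 1, 2, 2, 0, 0.
First combine the last two factors: h(k) = Σ_j C(k,j)·g_2(j)·g_3(k−j) for k = 0…4: 1, 6, 30, 120, 360.
c_4 = Σ_k C(4,k)·g_1(k)·h(4−k) = 1·1·360 + 4·(-2)·120 + 6·4·30 + 4·(-8)·6 + 1·16·1 = 360 − 960 + 720 − 192 + 16 = -56.

-56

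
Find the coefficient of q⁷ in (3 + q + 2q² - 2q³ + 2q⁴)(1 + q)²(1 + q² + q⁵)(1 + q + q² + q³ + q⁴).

(3 + q + 2q² - 2q³ + 2q⁴) has coefficients 3,1,2,-2,2 for degrees 0…4.
(1 + q)² has coefficients 1,2,1,0,0,0,0,0 for degrees 0…7.
Multiplying by (1 + q² + q⁵) gives running coefficients 1,2,2,2,1,1,2,1 for degrees 0…7.
Finally multiplying by (1 + q + q² + q³ + q⁴), the product of all factors after the first has coefficients 1,3,5,7,8,8,8,7 for degrees 0…7.
[q⁷] = 3·7 + 1·8 + 2·8 − 2·8 + 2·7 = 43.

43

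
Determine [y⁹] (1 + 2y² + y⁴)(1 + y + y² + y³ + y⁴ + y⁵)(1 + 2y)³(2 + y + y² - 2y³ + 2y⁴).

(1 + 2y² + y⁴) has coefficients 1,0,2,0,1 for degrees 0…4.
(1 + y + y² + y³ + y⁴ + y⁵) has coefficients 1,1,1,1,1,1,0,0,0,0 for degrees 0…9.
Multiplying by (1 + 2y)³ gives running coefficients 1,7,19,27,27,27,26,20,8,0 for degrees 0…9.
Finally multiplying by (2 + y + y² - 2y³ + 2y⁴), the product of all factors after the first has coefficients 2,15,46,78,88,84,90,93,62,30 for degrees 0…9.
[y⁹] = 1·30 + 2·93 + 1·84 = 300.

300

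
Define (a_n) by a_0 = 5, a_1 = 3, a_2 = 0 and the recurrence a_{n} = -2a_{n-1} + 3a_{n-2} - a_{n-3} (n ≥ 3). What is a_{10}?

-9436

The ordinary generating function has denominator 1 + 2y - 3y^2 + y^3.
Iterating the recurrence: a_0,…,a_{10} = 5, 3, 0, 4, -11, 34, -105, 323, -995, 3064, -9436.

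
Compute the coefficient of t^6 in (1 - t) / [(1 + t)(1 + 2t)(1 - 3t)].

The denominator gives the recurrence a_n = 7a_(n−2) + 6a_(n−3) for n ≥ 3; the numerator fixes a_0 = 1, a_1 = -1, a_2 = 7.
Iterating: 1, -1, 7, -1, 43, 35, 295, so a_6 = 295.

295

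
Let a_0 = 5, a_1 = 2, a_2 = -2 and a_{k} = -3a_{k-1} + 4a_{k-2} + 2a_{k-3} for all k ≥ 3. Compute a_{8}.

The ordinary generating function has denominator 1 + 3y - 4y^2 - 2y^3.
Iterating the recurrence: a_0,…,a_{8} = 5, 2, -2, 24, -76, 320, -1216, 4776, -18552.

-18552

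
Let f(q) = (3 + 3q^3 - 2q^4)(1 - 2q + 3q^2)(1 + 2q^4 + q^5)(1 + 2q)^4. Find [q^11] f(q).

258

(3 + 3q^3 - 2q^4) has coefficients 3,0,0,3,-2 for degrees 0…4.
(1 - 2q + 3q^2) has coefficients 1,-2,3,0,0,0,0,0,0,0,0,0 for degrees 0…11.
Multiplying by (1 + 2q^4 + q^5) gives running coefficients 1,-2,3,0,2,-3,4,3,0,0,0,0 for degrees 0…11.
Finally multiplying by (1 + 2q)^4, the product of all factors after the first has coefficients 1,6,11,8,26,77,76,27,56,152,160,48 for degrees 0…11.
[q^11] = 3·48 + 3·56 − 2·27 = 258.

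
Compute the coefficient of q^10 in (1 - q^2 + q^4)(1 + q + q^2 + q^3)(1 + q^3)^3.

(1 - q^2 + q^4) has coefficients 1,0,-1,0,1 for degrees 0…4.
(1 + q + q^2 + q^3) has coefficients 1,1,1,1,0,0,0,0,0,0,0 for degrees 0…10.
Finally multiplying by (1 + q^3)^3, the product of all factors after the first has coefficients 1,1,1,4,3,3,6,3,3,4,1 for degrees 0…10.
[q^10] = 1·1 − 1·3 + 1·6 = 4.

4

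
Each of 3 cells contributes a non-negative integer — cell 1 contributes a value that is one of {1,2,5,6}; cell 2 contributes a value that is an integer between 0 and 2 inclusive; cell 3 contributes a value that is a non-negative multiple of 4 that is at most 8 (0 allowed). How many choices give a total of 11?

The generating function for the choices is (q + q^2 + q^5 + q^6)·(1 + q + q^2)·(1 + q^4 + q^8); the count is [q^11].
(q + q^2 + q^5 + q^6) has coefficients 0,1,1,0,0,1,1 for degrees 0…6.
(1 + q + q^2) has coefficients 1,1,1,0,0,0,0,0,0,0,0,0 for degrees 0…11.
Finally multiplying by (1 + q^4 + q^8), the product of all factors after the first has coefficients 1,1,1,0,1,1,1,0,1,1,1,0 for degrees 0…11.
[q^11] = 1·1 + 1·1 + 1·1 + 1·1 = 4.

4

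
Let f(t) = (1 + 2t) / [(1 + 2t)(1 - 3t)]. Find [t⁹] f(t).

Partial fractions give a closed form: a_n = (1)·3^n.
At n = 9: a_9 = 19683.

19683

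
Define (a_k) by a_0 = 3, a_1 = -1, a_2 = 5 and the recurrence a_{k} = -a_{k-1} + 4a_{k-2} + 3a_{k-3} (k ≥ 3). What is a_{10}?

The ordinary generating function has denominator 1 + q - 4q^2 - 3q^3.
Iterating the recurrence: a_0,…,a_{10} = 3, -1, 5, 0, 17, -2, 70, -27, 301, -199, 1322.

1322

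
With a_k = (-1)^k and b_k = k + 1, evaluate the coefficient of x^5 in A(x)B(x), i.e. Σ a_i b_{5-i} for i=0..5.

Write out a_i and b_{5-i} for i = 0,…,5 and sum the products.
Σ = 1·6 − 1·5 + 1·4 − 1·3 + 1·2 − 1·1 = 3.

3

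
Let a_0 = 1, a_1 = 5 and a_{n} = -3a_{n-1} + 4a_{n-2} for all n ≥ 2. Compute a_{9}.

The ordinary generating function has denominator 1 + 3y - 4y^2.
Iterating the recurrence: a_0,…,a_{9} = 1, 5, -11, 53, -203, 821, -3275, 13109, -52427, 209717.

209717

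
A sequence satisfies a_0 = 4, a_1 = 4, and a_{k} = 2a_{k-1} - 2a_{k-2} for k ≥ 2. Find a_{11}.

-128

The ordinary generating function has denominator 1 - 2t + 2t^2.
Iterating the recurrence: a_0,…,a_{11} = 4, 4, 0, -8, -16, -16, 0, 32, 64, 64, 0, -128.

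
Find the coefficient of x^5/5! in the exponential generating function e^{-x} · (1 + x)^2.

-11

The EGF product rule gives c_5 = Σ_{k_1+k_2=5} C(5; k_1,k_2) · ∏ g_i(k_i), where e^{-x} gives (-1)^k; (1+x)^2 gives the falling factorial (2)_k.
g_1(k) for k = 0…5: 1, -1, 1, -1, 1, -1.
g_2(k) for k = 0…5: 1, 2, 2, 0, 0, 0.
c_5 = Σ_k C(5,k)·g_1(k)·g_2(5−k) = 10·(-1)·2 + 5·1·2 + 1·(-1)·1 = −20 + 10 − 1 = -11.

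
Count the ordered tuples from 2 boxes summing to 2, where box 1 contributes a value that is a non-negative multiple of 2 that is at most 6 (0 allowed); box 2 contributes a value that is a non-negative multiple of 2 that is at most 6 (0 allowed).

The generating function for the choices is (1 + x^2 + x^4 + x^6)·(1 + x^2 + x^4 + x^6); the count is [x^2].
(1 + x^2 + x^4 + x^6) has coefficients 1,0,1 for degrees 0…2.
(1 + x^2 + x^4 + x^6) has coefficients 1,0,1 for degrees 0…2.
[x^2] = 1·1 + 1·1 = 2.

2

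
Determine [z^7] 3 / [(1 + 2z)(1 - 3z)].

Partial fractions give a closed form: a_n = (6/5)·(-2)^n + (9/5)·3^n.
At n = 7: a_7 = 3783.

3783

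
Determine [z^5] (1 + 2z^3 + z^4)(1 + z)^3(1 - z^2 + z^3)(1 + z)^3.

(1 + 2z^3 + z^4) has coefficients 1,0,0,2,1 for degrees 0…4.
(1 + z)^3 has coefficients 1,3,3,1,0,0 for degrees 0…5.
Multiplying by (1 - z^2 + z^3) gives running coefficients 1,3,2,-1,0,2 for degrees 0…5.
Finally multiplying by (1 + z)^3, the product of all factors after the first has coefficients 1,6,14,15,6,1 for degrees 0…5.
[z^5] = 1·1 + 2·14 + 1·6 = 35.

35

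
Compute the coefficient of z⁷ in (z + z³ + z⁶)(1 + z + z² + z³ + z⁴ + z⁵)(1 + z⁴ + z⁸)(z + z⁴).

(z + z³ + z⁶) has coefficients 0,1,0,1,0,0,1 for degrees 0…6.
(1 + z + z² + z³ + z⁴ + z⁵) has coefficients 1,1,1,1,1,1,0,0 for degrees 0…7.
Multiplying by (1 + z⁴ + z⁸) gives running coefficients 1,1,1,1,2,2,1,1 for degrees 0…7.
Finally multiplying by (z + z⁴), the product of all factors after the first has coefficients 0,1,1,1,2,3,3,2 for degrees 0…7.
[z⁷] = 1·3 + 1·2 + 1·1 = 6.

6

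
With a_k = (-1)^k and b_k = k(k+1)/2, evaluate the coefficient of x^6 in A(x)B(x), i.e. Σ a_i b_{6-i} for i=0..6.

12

Write out a_i and b_{6-i} for i = 0,…,6 and sum the products.
Σ = 1·21 − 1·15 + 1·10 − 1·6 + 1·3 − 1·1 + 1·0 = 12.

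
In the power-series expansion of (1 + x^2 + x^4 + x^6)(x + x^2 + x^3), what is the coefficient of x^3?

2

(1 + x^2 + x^4 + x^6) has coefficients 1,0,1,0 for degrees 0…3.
(x + x^2 + x^3) has coefficients 0,1,1,1 for degrees 0…3.
[x^3] = 1·1 + 1·1 = 2.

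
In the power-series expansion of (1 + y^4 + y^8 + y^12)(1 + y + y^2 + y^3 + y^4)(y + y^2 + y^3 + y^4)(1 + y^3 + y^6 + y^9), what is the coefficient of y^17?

(1 + y^4 + y^8 + y^12) has coefficients 1,0,0,0,1,0,0,0,1,0,0,0,1 for degrees 0…12.
(1 + y + y^2 + y^3 + y^4) has coefficients 1,1,1,1,1,0,0,0,0,0,0,0,0,0,0,0,0,0 for degrees 0…17.
Multiplying by (y + y^2 + y^3 + y^4) gives running coefficients 0,1,2,3,4,4,3,2,1,0,0,0,0,0,0,0,0,0 for degrees 0…17.
Finally multiplying by (1 + y^3 + y^6 + y^9), the product of all factors after the first has coefficients 0,1,2,3,5,6,6,7,7,6,7,7,6,6,5,3,2,1 for degrees 0…17.
[y^17] = 1·1 + 1·6 + 1·6 + 1·6 = 19.

19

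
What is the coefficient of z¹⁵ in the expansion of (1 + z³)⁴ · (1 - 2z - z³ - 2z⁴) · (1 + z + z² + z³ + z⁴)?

(1 + z³)⁴ has coefficients 1,0,0,4,0,0,6,0,0,4,0,0,1 for degrees 0…12.
(1 - 2z - z³ - 2z⁴) has coefficients 1,-2,0,-1,-2,0,0,0,0,0,0,0,0,0,0,0 for degrees 0…15.
Finally multiplying by (1 + z + z² + z³ + z⁴), the product of all factors after the first has coefficients 1,-1,-1,-2,-4,-5,-3,-3,-2,0,0,0,0,0,0,0 for degrees 0…15.
[z¹⁵] = 1·0 + 4·0 + 6·0 + 4·(-3) + 1·(-2) = -14.

-14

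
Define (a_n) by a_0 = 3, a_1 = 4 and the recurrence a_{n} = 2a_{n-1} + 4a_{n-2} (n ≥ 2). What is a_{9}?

67072

The ordinary generating function has denominator 1 - 2y - 4y^2.
Iterating the recurrence: a_0,…,a_{9} = 3, 4, 20, 56, 192, 608, 1984, 6400, 20736, 67072.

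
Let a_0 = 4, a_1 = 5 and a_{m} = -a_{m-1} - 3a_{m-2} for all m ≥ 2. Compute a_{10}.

The ordinary generating function has denominator 1 + q + 3q^2.
Iterating the recurrence: a_0,…,a_{10} = 4, 5, -17, 2, 49, -55, -92, 257, 19, -790, 733.

733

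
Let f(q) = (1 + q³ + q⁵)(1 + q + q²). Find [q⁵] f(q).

2

(1 + q³ + q⁵) has coefficients 1,0,0,1,0,1 for degrees 0…5.
(1 + q + q²) has coefficients 1,1,1,0,0,0 for degrees 0…5.
[q⁵] = 1·0 + 1·1 + 1·1 = 2.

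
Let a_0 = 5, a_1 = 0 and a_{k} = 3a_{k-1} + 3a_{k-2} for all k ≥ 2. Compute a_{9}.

The ordinary generating function has denominator 1 - 3z - 3z^2.
Iterating the recurrence: a_0,…,a_{9} = 5, 0, 15, 45, 180, 675, 2565, 9720, 36855, 139725.

139725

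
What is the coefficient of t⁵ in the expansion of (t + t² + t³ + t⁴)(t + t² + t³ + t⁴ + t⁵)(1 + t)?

7

(t + t² + t³ + t⁴) has coefficients 0,1,1,1,1 for degrees 0…4.
(t + t² + t³ + t⁴ + t⁵) has coefficients 0,1,1,1,1,1 for degrees 0…5.
Finally multiplying by (1 + t), the product of all factors after the first has coefficients 0,1,2,2,2,2 for degrees 0…5.
[t⁵] = 1·2 + 1·2 + 1·2 + 1·1 = 7.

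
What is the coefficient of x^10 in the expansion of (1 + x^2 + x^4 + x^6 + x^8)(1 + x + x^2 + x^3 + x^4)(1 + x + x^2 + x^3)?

(1 + x^2 + x^4 + x^6 + x^8) has coefficients 1,0,1,0,1,0,1,0,1 for degrees 0…8.
(1 + x + x^2 + x^3 + x^4) has coefficients 1,1,1,1,1,0,0,0,0,0,0 for degrees 0…10.
Finally multiplying by (1 + x + x^2 + x^3), the product of all factors after the first has coefficients 1,2,3,4,4,3,2,1,0,0,0 for degrees 0…10.
[x^10] = 1·0 + 1·0 + 1·2 + 1·4 + 1·3 = 9.

9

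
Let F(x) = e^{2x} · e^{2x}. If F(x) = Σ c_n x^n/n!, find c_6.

4096

The EGF product rule gives c_6 = Σ_{k_1+k_2=6} C(6; k_1,k_2) · ∏ g_i(k_i), where e^{2x} gives (2)^k; e^{2x} gives (2)^k.
g_1(k) for k = 0…6: 1, 2, 4, 8, 16, 32, 64.
g_2(k) for k = 0…6: 1, 2, 4, 8, 16, 32, 64.
c_6 = Σ_k C(6,k)·g_1(k)·g_2(6−k) = 1·1·64 + 6·2·32 + 15·4·16 + 20·8·8 + 15·16·4 + 6·32·2 + 1·64·1 = 64 + 384 + 960 + 1280 + 960 + 384 + 64 = 4096.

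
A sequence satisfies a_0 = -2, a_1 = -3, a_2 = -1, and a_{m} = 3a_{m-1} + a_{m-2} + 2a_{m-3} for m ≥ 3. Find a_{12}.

The ordinary generating function has denominator 1 - 3t - t^2 - 2t^3.
Iterating the recurrence: a_0,…,a_{12} = -2, -3, -1, -10, -37, -123, -426, -1475, -5097, -17618, -60901, -210515, -727682.

-727682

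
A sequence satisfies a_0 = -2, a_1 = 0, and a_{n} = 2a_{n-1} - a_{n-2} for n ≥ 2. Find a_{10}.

18

The ordinary generating function has denominator 1 - 2y + y^2.
Iterating the recurrence: a_0,…,a_{10} = -2, 0, 2, 4, 6, 8, 10, 12, 14, 16, 18.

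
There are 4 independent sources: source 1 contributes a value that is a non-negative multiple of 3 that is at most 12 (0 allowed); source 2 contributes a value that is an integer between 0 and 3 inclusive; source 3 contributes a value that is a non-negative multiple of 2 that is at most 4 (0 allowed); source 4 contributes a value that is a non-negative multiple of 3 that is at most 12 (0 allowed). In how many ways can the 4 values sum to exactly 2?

2

The generating function for the choices is (1 + y^3 + y^6 + y^9 + y^12)·(1 + y + y^2 + y^3)·(1 + y^2 + y^4)·(1 + y^3 + y^6 + y^9 + y^12); the count is [y^2].
(1 + y^3 + y^6 + y^9 + y^12) has coefficients 1,0,0 for degrees 0…2.
(1 + y + y^2 + y^3) has coefficients 1,1,1 for degrees 0…2.
Multiplying by (1 + y^2 + y^4) gives running coefficients 1,1,2 for degrees 0…2.
Finally multiplying by (1 + y^3 + y^6 + y^9 + y^12), the product of all factors after the first has coefficients 1,1,2 for degrees 0…2.
[y^2] = 1·2 = 2.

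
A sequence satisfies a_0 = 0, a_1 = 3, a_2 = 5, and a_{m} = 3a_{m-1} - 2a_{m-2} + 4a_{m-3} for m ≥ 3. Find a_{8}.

The ordinary generating function has denominator 1 - 3q + 2q^2 - 4q^3.
Iterating the recurrence: a_0,…,a_{8} = 0, 3, 5, 9, 29, 89, 245, 673, 1885.

1885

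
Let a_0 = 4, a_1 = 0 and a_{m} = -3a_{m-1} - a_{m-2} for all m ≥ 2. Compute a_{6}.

The ordinary generating function has denominator 1 + 3z + z^2.
Iterating the recurrence: a_0,…,a_{6} = 4, 0, -4, 12, -32, 84, -220.

-220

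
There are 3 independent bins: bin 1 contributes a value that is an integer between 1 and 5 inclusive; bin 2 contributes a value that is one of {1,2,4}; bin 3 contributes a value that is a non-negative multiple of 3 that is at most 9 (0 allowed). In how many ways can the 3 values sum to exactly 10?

4

The generating function for the choices is (z + z^2 + z^3 + z^4 + z^5)·(z + z^2 + z^4)·(1 + z^3 + z^6 + z^9); the count is [z^10].
(z + z^2 + z^3 + z^4 + z^5) has coefficients 0,1,1,1,1,1 for degrees 0…5.
(z + z^2 + z^4) has coefficients 0,1,1,0,1,0,0,0,0,0,0 for degrees 0…10.
Finally multiplying by (1 + z^3 + z^6 + z^9), the product of all factors after the first has coefficients 0,1,1,0,2,1,0,2,1,0,2 for degrees 0…10.
[z^10] = 1·0 + 1·1 + 1·2 + 1·0 + 1·1 = 4.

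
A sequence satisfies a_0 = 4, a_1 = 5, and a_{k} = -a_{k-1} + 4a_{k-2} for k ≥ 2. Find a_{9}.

-1231

The ordinary generating function has denominator 1 + t - 4t^2.
Iterating the recurrence: a_0,…,a_{9} = 4, 5, 11, 9, 35, 1, 139, -135, 691, -1231.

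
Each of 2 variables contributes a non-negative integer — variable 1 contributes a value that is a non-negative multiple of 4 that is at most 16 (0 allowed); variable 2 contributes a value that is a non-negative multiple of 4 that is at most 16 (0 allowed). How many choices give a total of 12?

4

The generating function for the choices is (1 + q⁴ + q⁸ + q¹² + q¹⁶)·(1 + q⁴ + q⁸ + q¹² + q¹⁶); the count is [q¹²].
(1 + q⁴ + q⁸ + q¹² + q¹⁶) has coefficients 1,0,0,0,1,0,0,0,1,0,0,0,1 for degrees 0…12.
(1 + q⁴ + q⁸ + q¹² + q¹⁶) has coefficients 1,0,0,0,1,0,0,0,1,0,0,0,1 for degrees 0…12.
[q¹²] = 1·1 + 1·1 + 1·1 + 1·1 = 4.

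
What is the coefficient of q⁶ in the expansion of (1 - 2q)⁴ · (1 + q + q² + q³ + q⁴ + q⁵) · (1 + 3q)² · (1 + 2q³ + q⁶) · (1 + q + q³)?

(1 - 2q)⁴ has coefficients 1,-8,24,-32,16 for degrees 0…4.
(1 + q + q² + q³ + q⁴ + q⁵) has coefficients 1,1,1,1,1,1,0 for degrees 0…6.
Multiplying by (1 + 3q)² gives running coefficients 1,7,16,16,16,16,15 for degrees 0…6.
Multiplying by (1 + 2q³ + q⁶) gives running coefficients 1,7,16,18,30,48,48 for degrees 0…6.
Finally multiplying by (1 + q + q³), the product of all factors after the first has coefficients 1,8,23,35,55,94,114 for degrees 0…6.
[q⁶] = 1·114 − 8·94 + 24·55 − 32·35 + 16·23 = -70.

-70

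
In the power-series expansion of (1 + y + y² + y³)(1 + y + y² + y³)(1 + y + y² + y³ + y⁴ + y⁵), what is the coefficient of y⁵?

15

(1 + y + y² + y³) has coefficients 1,1,1,1 for degrees 0…3.
(1 + y + y² + y³) has coefficients 1,1,1,1,0,0 for degrees 0…5.
Finally multiplying by (1 + y + y² + y³ + y⁴ + y⁵), the product of all factors after the first has coefficients 1,2,3,4,4,4 for degrees 0…5.
[y⁵] = 1·4 + 1·4 + 1·4 + 1·3 = 15.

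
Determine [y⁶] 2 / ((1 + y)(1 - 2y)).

86

Partial fractions give a closed form: a_n = (2/3)·(-1)^n + (4/3)·2^n.
At n = 6: a_6 = 86.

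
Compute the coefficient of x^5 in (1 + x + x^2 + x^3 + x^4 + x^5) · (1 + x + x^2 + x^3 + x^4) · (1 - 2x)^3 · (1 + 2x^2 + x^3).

6

(1 + x + x^2 + x^3 + x^4 + x^5) has coefficients 1,1,1,1,1,1 for degrees 0…5.
(1 + x + x^2 + x^3 + x^4) has coefficients 1,1,1,1,1,0 for degrees 0…5.
Multiplying by (1 - 2x)^3 gives running coefficients 1,-5,7,-1,-1,-2 for degrees 0…5.
Finally multiplying by (1 + 2x^2 + x^3), the product of all factors after the first has coefficients 1,-5,9,-10,8,3 for degrees 0…5.
[x^5] = 1·3 + 1·8 + 1·(-10) + 1·9 + 1·(-5) + 1·1 = 6.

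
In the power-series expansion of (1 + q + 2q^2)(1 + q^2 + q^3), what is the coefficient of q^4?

(1 + q + 2q^2) has coefficients 1,1,2 for degrees 0…2.
(1 + q^2 + q^3) has coefficients 1,0,1,1,0 for degrees 0…4.
[q^4] = 1·0 + 1·1 + 2·1 = 3.

3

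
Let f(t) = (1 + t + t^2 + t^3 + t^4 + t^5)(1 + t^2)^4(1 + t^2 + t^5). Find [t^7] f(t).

30

(1 + t + t^2 + t^3 + t^4 + t^5) has coefficients 1,1,1,1,1,1 for degrees 0…5.
(1 + t^2)^4 has coefficients 1,0,4,0,6,0,4,0 for degrees 0…7.
Finally multiplying by (1 + t^2 + t^5), the product of all factors after the first has coefficients 1,0,5,0,10,1,10,4 for degrees 0…7.
[t^7] = 1·4 + 1·10 + 1·1 + 1·10 + 1·0 + 1·5 = 30.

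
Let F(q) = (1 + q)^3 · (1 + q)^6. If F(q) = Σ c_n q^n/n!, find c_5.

The EGF product rule gives c_5 = Σ_{k_1+k_2=5} C(5; k_1,k_2) · ∏ g_i(k_i), where (1+q)^3 gives the falling factorial (3)_k; (1+q)^6 gives the falling factorial (6)_k.
g_1(k) for k = 0…5: 1, 3, 6, 6, 0, 0.
g_2(k) for k = 0…5: 1, 6, 30, 120, 360, 720.
c_5 = Σ_k C(5,k)·g_1(k)·g_2(5−k) = 1·1·720 + 5·3·360 + 10·6·120 + 10·6·30 = 720 + 5400 + 7200 + 1800 = 15120.

15120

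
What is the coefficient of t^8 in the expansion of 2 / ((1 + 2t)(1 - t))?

The denominator gives the recurrence a_n = −a_(n−1) + 2a_(n−2) for n ≥ 2; the numerator fixes a_0 = 2, a_1 = -2.
Iterating: 2, -2, 6, -10, 22, -42, 86, -170, 342, so a_8 = 342.

342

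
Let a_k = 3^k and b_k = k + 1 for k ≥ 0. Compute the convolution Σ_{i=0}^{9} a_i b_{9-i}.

44281

The convolution is the t^9 coefficient of A(t)B(t).
Σ = 1·10 + 3·9 + 9·8 + 27·7 + 81·6 + 243·5 + 729·4 + 2187·3 + 6561·2 + 19683·1 = 44281.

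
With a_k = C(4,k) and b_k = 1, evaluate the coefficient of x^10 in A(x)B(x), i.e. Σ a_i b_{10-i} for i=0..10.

Write out a_i and b_{10-i} for i = 0,…,10 and sum the products.
Σ = 1·1 + 4·1 + 6·1 + 4·1 + 1·1 + 0·1 + 0·1 + 0·1 + 0·1 + 0·1 + 0·1 = 16.

16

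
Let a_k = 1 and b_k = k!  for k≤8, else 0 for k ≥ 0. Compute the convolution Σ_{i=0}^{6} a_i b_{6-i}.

Write out a_i and b_{6-i} for i = 0,…,6 and sum the products.
Σ = 1·720 + 1·120 + 1·24 + 1·6 + 1·2 + 1·1 + 1·1 = 874.

874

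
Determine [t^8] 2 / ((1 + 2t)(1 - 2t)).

Partial fractions give a closed form: a_n = (1)·(-2)^n + (1)·2^n.
At n = 8: a_8 = 512.

512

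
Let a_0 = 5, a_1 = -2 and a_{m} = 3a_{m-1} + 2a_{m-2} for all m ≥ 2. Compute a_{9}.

The ordinary generating function has denominator 1 - 3y - 2y^2.
Iterating the recurrence: a_0,…,a_{9} = 5, -2, 4, 8, 32, 112, 400, 1424, 5072, 18064.

18064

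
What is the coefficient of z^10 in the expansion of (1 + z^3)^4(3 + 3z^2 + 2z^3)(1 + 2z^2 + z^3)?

(1 + z^3)^4 has coefficients 1,0,0,4,0,0,6,0,0,4,0 for degrees 0…10.
(3 + 3z^2 + 2z^3) has coefficients 3,0,3,2,0,0,0,0,0,0,0 for degrees 0…10.
Finally multiplying by (1 + 2z^2 + z^3), the product of all factors after the first has coefficients 3,0,9,5,6,7,2,0,0,0,0 for degrees 0…10.
[z^10] = 1·0 + 4·0 + 6·6 + 4·0 = 36.

36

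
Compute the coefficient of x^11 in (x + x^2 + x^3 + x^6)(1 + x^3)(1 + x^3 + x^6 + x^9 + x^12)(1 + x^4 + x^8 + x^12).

5

(x + x^2 + x^3 + x^6) has coefficients 0,1,1,1,0,0,1 for degrees 0…6.
(1 + x^3) has coefficients 1,0,0,1,0,0,0,0,0,0,0,0 for degrees 0…11.
Multiplying by (1 + x^3 + x^6 + x^9 + x^12) gives running coefficients 1,0,0,2,0,0,2,0,0,2,0,0 for degrees 0…11.
Finally multiplying by (1 + x^4 + x^8 + x^12), the product of all factors after the first has coefficients 1,0,0,2,1,0,2,2,1,2,2,2 for degrees 0…11.
[x^11] = 1·2 + 1·2 + 1·1 + 1·0 = 5.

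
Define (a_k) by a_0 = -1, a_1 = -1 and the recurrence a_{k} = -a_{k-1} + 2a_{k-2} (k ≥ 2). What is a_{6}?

The ordinary generating function has denominator 1 + q - 2q^2.
Iterating the recurrence: a_0,…,a_{6} = -1, -1, -1, -1, -1, -1, -1.

-1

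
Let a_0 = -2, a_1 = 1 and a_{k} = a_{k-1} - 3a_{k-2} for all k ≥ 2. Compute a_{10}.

The ordinary generating function has denominator 1 - z + 3z^2.
Iterating the recurrence: a_0,…,a_{10} = -2, 1, 7, 4, -17, -29, 22, 109, 43, -284, -413.

-413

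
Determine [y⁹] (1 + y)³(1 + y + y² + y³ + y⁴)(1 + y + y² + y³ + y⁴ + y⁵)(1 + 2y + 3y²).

(1 + y)³ has coefficients 1,3,3,1 for degrees 0…3.
(1 + y + y² + y³ + y⁴) has coefficients 1,1,1,1,1,0,0,0,0,0 for degrees 0…9.
Multiplying by (1 + y + y² + y³ + y⁴ + y⁵) gives running coefficients 1,2,3,4,5,5,4,3,2,1 for degrees 0…9.
Finally multiplying by (1 + 2y + 3y²), the product of all factors after the first has coefficients 1,4,10,16,22,27,29,26,20,14 for degrees 0…9.
[y⁹] = 1·14 + 3·20 + 3·26 + 1·29 = 181.

181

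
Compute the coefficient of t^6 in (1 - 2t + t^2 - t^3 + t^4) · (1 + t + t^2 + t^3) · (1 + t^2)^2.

(1 - 2t + t^2 - t^3 + t^4) has coefficients 1,-2,1,-1,1 for degrees 0…4.
(1 + t + t^2 + t^3) has coefficients 1,1,1,1,0,0,0 for degrees 0…6.
Finally multiplying by (1 + t^2)^2, the product of all factors after the first has coefficients 1,1,3,3,3,3,1 for degrees 0…6.
[t^6] = 1·1 − 2·3 + 1·3 − 1·3 + 1·3 = -2.

-2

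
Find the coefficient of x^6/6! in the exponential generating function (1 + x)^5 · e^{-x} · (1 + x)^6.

The EGF product rule gives c_6 = Σ_{k_1+k_2+k_3=6} C(6; k_1,k_2,k_3) · ∏ g_i(k_i), where (1+x)^5 gives the falling factorial (5)_k; e^{-x} gives (-1)^k; (1+x)^6 gives the falling factorial (6)_k.
g_1(k) for k = 0…6: 1, 5, 20, 60, 120, 120, 0.
g_2(k) for k = 0…6: 1, -1, 1, -1, 1, -1, 1.
g_3(k) for k = 0…6: 1, 6, 30, 120, 360, 720, 720.
First combine the last two factors: h(k) = Σ_j C(k,j)·g_2(j)·g_3(k−j) for k = 0…6: 1, 5, 19, 47, 37, -151, -185.
c_6 = Σ_k C(6,k)·g_1(k)·h(6−k) = 1·1·(-185) + 6·5·(-151) + 15·20·37 + 20·60·47 + 15·120·19 + 6·120·5 = −185 − 4530 + 11100 + 56400 + 34200 + 3600 = 100585.

100585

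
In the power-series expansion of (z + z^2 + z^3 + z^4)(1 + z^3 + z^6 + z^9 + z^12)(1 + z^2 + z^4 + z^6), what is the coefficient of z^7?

5

(z + z^2 + z^3 + z^4) has coefficients 0,1,1,1,1 for degrees 0…4.
(1 + z^3 + z^6 + z^9 + z^12) has coefficients 1,0,0,1,0,0,1,0 for degrees 0…7.
Finally multiplying by (1 + z^2 + z^4 + z^6), the product of all factors after the first has coefficients 1,0,1,1,1,1,2,1 for degrees 0…7.
[z^7] = 1·2 + 1·1 + 1·1 + 1·1 = 5.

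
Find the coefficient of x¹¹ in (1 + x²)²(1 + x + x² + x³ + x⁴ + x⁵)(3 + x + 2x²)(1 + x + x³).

(1 + x²)² has coefficients 1,0,2,0,1 for degrees 0…4.
(1 + x + x² + x³ + x⁴ + x⁵) has coefficients 1,1,1,1,1,1,0,0,0,0,0,0 for degrees 0…11.
Multiplying by (3 + x + 2x²) gives running coefficients 3,4,6,6,6,6,3,2,0,0,0,0 for degrees 0…11.
Finally multiplying by (1 + x + x³), the product of all factors after the first has coefficients 3,7,10,15,16,18,15,11,8,3,2,0 for degrees 0…11.
[x¹¹] = 1·0 + 2·3 + 1·11 = 17.

17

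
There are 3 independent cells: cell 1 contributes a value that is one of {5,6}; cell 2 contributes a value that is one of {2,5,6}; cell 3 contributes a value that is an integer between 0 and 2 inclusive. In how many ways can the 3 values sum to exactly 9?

The generating function for the choices is (x⁵ + x⁶)·(x² + x⁵ + x⁶)·(1 + x + x²); the count is [x⁹].
(x⁵ + x⁶) has coefficients 0,0,0,0,0,1,1 for degrees 0…6.
(x² + x⁵ + x⁶) has coefficients 0,0,1,0,0,1,1,0,0,0 for degrees 0…9.
Finally multiplying by (1 + x + x²), the product of all factors after the first has coefficients 0,0,1,1,1,1,2,2,1,0 for degrees 0…9.
[x⁹] = 1·1 + 1·1 = 2.

2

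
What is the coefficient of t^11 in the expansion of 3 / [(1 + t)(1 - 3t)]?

Partial fractions give a closed form: a_n = (3/4)·(-1)^n + (9/4)·3^n.
At n = 11: a_11 = 398580.

398580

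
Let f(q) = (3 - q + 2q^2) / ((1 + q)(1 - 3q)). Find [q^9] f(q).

42645

The denominator gives the recurrence a_n = 2a_(n−1) + 3a_(n−2) for n ≥ 3; the numerator fixes a_0 = 3, a_1 = 5, a_2 = 21.
Iterating: 3, 5, 21, 57, 177, 525, 1581, 4737, 14217, 42645, so a_9 = 42645.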